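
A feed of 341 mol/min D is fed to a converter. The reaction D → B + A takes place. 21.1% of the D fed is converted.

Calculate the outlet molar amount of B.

72 mol/min

D reacted = 0.211 × 341 = 71.95 mol/min; ν_D = −1, so ξ = 71.95/1 = 71.95 mol/min.
Outlet amounts (n = n₀ + ν ξ):
  D: 341 − 1(71.95) = 269
  B: 0 + 1(71.95) = 71.95
  A: 0 + 1(71.95) = 71.95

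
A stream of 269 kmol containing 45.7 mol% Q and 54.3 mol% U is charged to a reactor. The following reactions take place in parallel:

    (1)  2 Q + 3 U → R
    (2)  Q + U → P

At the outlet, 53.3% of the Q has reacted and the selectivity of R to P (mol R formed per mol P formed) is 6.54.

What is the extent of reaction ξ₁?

Conversion of Q: Q consumed = 0.533 × 122.9 = 65.52 kmol = 2ξ₁ + 1ξ₂.
Selectivity: 1ξ₁ / (1ξ₂) = 6.54 → ξ₁ = 6.54 ξ₂.
Substitute: (2·6.54 + 1) ξ₂ = 65.52 → ξ₂ = 4.654 kmol, ξ₁ = 30.43 kmol.
Outlet amounts (n = n₀ + Σ ν·ξ):
  Q: 122.9 − 2(30.43) − 1(4.654) = 57.41
  U: 146.1 − 3(30.43) − 1(4.654) = 50.11
  R: 0 + 1(30.43) = 30.43
  P: 0 + 1(4.654) = 4.654

ξ₁ = 30.4 kmol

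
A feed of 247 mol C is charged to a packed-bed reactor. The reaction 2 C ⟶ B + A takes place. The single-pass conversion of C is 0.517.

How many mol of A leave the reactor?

63.8 mol

C reacted = 0.517 × 247 = 127.7 mol; ν_C = −2, so ξ = 127.7/2 = 63.85 mol.
Outlet amounts (n = n₀ + ν ξ):
  C: 247 − 2(63.85) = 119.3
  B: 0 + 1(63.85) = 63.85
  A: 0 + 1(63.85) = 63.85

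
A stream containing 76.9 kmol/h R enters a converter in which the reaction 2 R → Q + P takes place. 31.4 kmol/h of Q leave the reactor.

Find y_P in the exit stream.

0.408

For Q: n = n₀ + 1ξ → 31.4 = 0 + 1ξ, giving ξ = 31.4 kmol/h.
Outlet amounts (n = n₀ + ν ξ):
  R: 76.9 − 2(31.4) = 14.1
  Q: 0 + 1(31.4) = 31.4
  P: 0 + 1(31.4) = 31.4
Total out = 76.9 kmol/h; y_P = 31.4 / 76.9 = 0.4083.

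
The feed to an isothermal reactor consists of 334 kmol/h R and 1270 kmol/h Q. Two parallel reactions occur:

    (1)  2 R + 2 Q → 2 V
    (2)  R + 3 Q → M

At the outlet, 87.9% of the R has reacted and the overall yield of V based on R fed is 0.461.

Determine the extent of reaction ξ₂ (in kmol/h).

ξ₂ = 140 kmol/h

Yield of V: 2ξ₁ / 334 = 0.461 → ξ₁ = 76.99 kmol/h.
Conversion of R: 2ξ₁ + 1ξ₂ = 0.879 × 334 = 293.6 → ξ₂ = 139.6 kmol/h.
Outlet amounts (n = n₀ + Σ ν·ξ):
  R: 334 − 2(76.99) − 1(139.6) = 40.41
  Q: 1270 − 2(76.99) − 3(139.6) = 697.2
  V: 0 + 2(76.99) = 154
  M: 0 + 1(139.6) = 139.6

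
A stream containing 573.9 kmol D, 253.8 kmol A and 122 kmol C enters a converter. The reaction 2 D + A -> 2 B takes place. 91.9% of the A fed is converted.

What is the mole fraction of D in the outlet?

0.15

A reacted = 0.919 × 253.8 = 233.2 kmol; ν_A = −1, so ξ = 233.2/1 = 233.2 kmol.
Outlet amounts (n = n₀ + ν ξ):
  D: 573.9 − 2(233.2) = 107.4
  A: 253.8 − 1(233.2) = 20.56
  B: 0 + 2(233.2) = 466.5
  C: 122 (inert)
Total out = 716.5 kmol; y_D = 107.4 / 716.5 = 0.1499.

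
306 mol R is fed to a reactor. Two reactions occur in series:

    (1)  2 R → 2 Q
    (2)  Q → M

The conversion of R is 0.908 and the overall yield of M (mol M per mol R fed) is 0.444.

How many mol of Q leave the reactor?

142 mol

Conversion of R: R consumed = 2ξ₁ = 0.908 × 306 → ξ₁ = 138.9 mol.
Yield of M: 1ξ₂ / 306 = 0.444 → ξ₂ = 135.9 mol.
Outlet amounts (n = n₀ + Σ ν·ξ):
  R: 306 − 2(138.9) = 28.15
  Q: 0 + 2(138.9) − 1(135.9) = 142
  M: 0 + 1(135.9) = 135.9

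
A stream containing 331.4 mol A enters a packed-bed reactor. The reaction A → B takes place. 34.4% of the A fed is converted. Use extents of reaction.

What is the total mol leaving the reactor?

331 mol

A reacted = 0.344 × 331.4 = 114 mol; ν_A = −1, so ξ = 114/1 = 114 mol.
Outlet amounts (n = n₀ + ν ξ):
  A: 331.4 − 1(114) = 217.4
  B: 0 + 1(114) = 114
Total out = 217.4 + 114 = 331.4 mol.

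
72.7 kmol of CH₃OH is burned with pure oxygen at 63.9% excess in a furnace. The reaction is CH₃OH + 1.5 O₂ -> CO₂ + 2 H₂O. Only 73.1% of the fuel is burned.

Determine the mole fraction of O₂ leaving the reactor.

Stoichiometric O₂ = 1.5 × 72.7 = 109.1 kmol; O₂ fed = 109.1 × 1.639 = 178.7 kmol.
Fuel reacted = 0.731 × 72.7 → ξ = 53.14 kmol.
Outlet (n = n₀ + ν ξ):
  CH₃OH: 72.7 − 1(53.14) = 19.56
  O₂: 178.7 − 1.5(53.14) = 99.02
  CO₂: 0 + 1(53.14) = 53.14
  H₂O: 0 + 2(53.14) = 106.3
Total out = 278 kmol; y_O₂ = 99.02 / 278 = 0.3562.

0.356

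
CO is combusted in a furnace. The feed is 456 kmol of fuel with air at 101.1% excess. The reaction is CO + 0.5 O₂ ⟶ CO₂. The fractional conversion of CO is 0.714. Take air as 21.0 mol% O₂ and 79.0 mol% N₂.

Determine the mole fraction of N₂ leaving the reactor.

0.696

Stoichiometric O₂ = 0.5 × 456 = 228 kmol; O₂ fed = 228 × 2.011 = 458.5 kmol.
N₂ fed = 458.5 × 79/21 = 1725 kmol.
Fuel reacted = 0.714 × 456 → ξ = 325.6 kmol.
Outlet (n = n₀ + ν ξ):
  CO: 456 − 1(325.6) = 130.4
  O₂: 458.5 − 0.5(325.6) = 295.7
  N₂: 1725 (inert)
  CO₂: 0 + 1(325.6) = 325.6
Total out = 2477 kmol; y_N₂ = 1725 / 2477 = 0.6965.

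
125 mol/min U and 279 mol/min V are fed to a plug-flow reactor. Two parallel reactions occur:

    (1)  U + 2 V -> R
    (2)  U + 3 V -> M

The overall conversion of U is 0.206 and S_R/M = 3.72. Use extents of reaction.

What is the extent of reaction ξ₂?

Conversion of U: U consumed = 0.206 × 125 = 25.75 mol/min = 1ξ₁ + 1ξ₂.
Selectivity: 1ξ₁ / (1ξ₂) = 3.72 → ξ₁ = 3.72 ξ₂.
Substitute: (1·3.72 + 1) ξ₂ = 25.75 → ξ₂ = 5.456 mol/min, ξ₁ = 20.29 mol/min.
Outlet amounts (n = n₀ + Σ ν·ξ):
  U: 125 − 1(20.29) − 1(5.456) = 99.25
  V: 279 − 2(20.29) − 3(5.456) = 222
  R: 0 + 1(20.29) = 20.29
  M: 0 + 1(5.456) = 5.456

ξ₂ = 5.46 mol/min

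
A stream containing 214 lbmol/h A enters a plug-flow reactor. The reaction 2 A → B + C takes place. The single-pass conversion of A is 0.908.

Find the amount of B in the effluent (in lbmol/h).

A reacted = 0.908 × 214 = 194.3 lbmol/h; ν_A = −2, so ξ = 194.3/2 = 97.16 lbmol/h.
Outlet amounts (n = n₀ + ν ξ):
  A: 214 − 2(97.16) = 19.69
  B: 0 + 1(97.16) = 97.16
  C: 0 + 1(97.16) = 97.16

97.2 lbmol/h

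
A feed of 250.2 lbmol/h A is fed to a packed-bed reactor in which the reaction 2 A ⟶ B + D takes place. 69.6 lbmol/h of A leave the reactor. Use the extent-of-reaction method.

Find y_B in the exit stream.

0.361

For A: n = n₀ − 2ξ → 69.6 = 250.2 − 2ξ, giving ξ = 90.3 lbmol/h.
Outlet amounts (n = n₀ + ν ξ):
  A: 250.2 − 2(90.3) = 69.6
  B: 0 + 1(90.3) = 90.3
  D: 0 + 1(90.3) = 90.3
Total out = 250.2 lbmol/h; y_B = 90.3 / 250.2 = 0.3609.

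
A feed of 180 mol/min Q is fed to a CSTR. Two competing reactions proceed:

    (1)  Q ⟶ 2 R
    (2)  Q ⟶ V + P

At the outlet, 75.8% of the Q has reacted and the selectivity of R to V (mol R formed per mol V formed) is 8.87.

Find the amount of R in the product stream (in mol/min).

Conversion of Q: Q consumed = 0.758 × 180 = 136.4 mol/min = 1ξ₁ + 1ξ₂.
Selectivity: 2ξ₁ / (1ξ₂) = 8.87 → ξ₁ = 4.435 ξ₂.
Substitute: (1·4.435 + 1) ξ₂ = 136.4 → ξ₂ = 25.1 mol/min, ξ₁ = 111.3 mol/min.
Outlet amounts (n = n₀ + Σ ν·ξ):
  Q: 180 − 1(111.3) − 1(25.1) = 43.56
  R: 0 + 2(111.3) = 222.7
  V: 0 + 1(25.1) = 25.1
  P: 0 + 1(25.1) = 25.1

223 mol/min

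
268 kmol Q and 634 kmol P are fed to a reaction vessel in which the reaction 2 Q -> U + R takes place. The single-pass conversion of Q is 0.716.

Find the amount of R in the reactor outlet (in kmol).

95.9 kmol

Q reacted = 0.716 × 268 = 191.9 kmol; ν_Q = −2, so ξ = 191.9/2 = 95.94 kmol.
Outlet amounts (n = n₀ + ν ξ):
  Q: 268 − 2(95.94) = 76.11
  U: 0 + 1(95.94) = 95.94
  R: 0 + 1(95.94) = 95.94
  P: 634 (inert)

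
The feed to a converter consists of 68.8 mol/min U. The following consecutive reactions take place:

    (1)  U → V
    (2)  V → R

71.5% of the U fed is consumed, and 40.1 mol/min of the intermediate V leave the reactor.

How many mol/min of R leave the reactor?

9.09 mol/min

Conversion of U: U consumed = 1ξ₁ = 0.715 × 68.8 → ξ₁ = 49.19 mol/min.
V balance: n_V = 0 + 1ξ₁ − 1ξ₂ = 40.1 → ξ₂ = (1·49.19 − 40.1)/1 = 9.092 mol/min.
Outlet amounts (n = n₀ + Σ ν·ξ):
  U: 68.8 − 1(49.19) = 19.61
  V: 0 + 1(49.19) − 1(9.092) = 40.1
  R: 0 + 1(9.092) = 9.092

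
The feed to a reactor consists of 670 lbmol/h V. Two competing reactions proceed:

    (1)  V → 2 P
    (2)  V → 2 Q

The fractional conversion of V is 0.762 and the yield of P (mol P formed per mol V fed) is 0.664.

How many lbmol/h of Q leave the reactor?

576 lbmol/h

Yield of P: 2ξ₁ / 670 = 0.664 → ξ₁ = 222.4 lbmol/h.
Conversion of V: 1ξ₁ + 1ξ₂ = 0.762 × 670 = 510.5 → ξ₂ = 288.1 lbmol/h.
Outlet amounts (n = n₀ + Σ ν·ξ):
  V: 670 − 1(222.4) − 1(288.1) = 159.5
  P: 0 + 2(222.4) = 444.9
  Q: 0 + 2(288.1) = 576.2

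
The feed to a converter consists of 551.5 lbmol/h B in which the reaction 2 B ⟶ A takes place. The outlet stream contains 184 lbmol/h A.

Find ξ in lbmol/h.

For A: n = n₀ + 1ξ → 184 = 0 + 1ξ, giving ξ = 184 lbmol/h.
Outlet amounts (n = n₀ + ν ξ):
  B: 551.5 − 2(184) = 183.5
  A: 0 + 1(184) = 184

ξ = 184 lbmol/h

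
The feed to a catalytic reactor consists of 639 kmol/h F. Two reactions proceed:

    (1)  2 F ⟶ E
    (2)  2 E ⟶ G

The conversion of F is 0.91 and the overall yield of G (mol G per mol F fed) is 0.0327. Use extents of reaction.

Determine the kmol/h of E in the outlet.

Conversion of F: F consumed = 2ξ₁ = 0.91 × 639 → ξ₁ = 290.7 kmol/h.
Yield of G: 1ξ₂ / 639 = 0.0327 → ξ₂ = 20.9 kmol/h.
Outlet amounts (n = n₀ + Σ ν·ξ):
  F: 639 − 2(290.7) = 57.51
  E: 0 + 1(290.7) − 2(20.9) = 249
  G: 0 + 1(20.9) = 20.9

249 kmol/h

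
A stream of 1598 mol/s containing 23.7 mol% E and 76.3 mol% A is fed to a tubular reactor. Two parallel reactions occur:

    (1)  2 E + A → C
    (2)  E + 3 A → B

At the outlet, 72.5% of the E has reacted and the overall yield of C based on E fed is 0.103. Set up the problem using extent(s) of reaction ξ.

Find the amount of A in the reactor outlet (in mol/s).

591 mol/s

Yield of C: 1ξ₁ / 378.7 = 0.103 → ξ₁ = 39.01 mol/s.
Conversion of E: 2ξ₁ + 1ξ₂ = 0.725 × 378.7 = 274.6 → ξ₂ = 196.6 mol/s.
Outlet amounts (n = n₀ + Σ ν·ξ):
  E: 378.7 − 2(39.01) − 1(196.6) = 104.1
  A: 1219 − 1(39.01) − 3(196.6) = 590.6
  C: 0 + 1(39.01) = 39.01
  B: 0 + 1(196.6) = 196.6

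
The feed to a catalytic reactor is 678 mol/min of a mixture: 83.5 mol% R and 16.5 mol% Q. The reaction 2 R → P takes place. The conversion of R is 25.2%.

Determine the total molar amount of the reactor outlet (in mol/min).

607 mol/min

R reacted = 0.252 × 566.1 = 142.7 mol/min; ν_R = −2, so ξ = 142.7/2 = 71.33 mol/min.
Outlet amounts (n = n₀ + ν ξ):
  R: 566.1 − 2(71.33) = 423.5
  P: 0 + 1(71.33) = 71.33
  Q: 111.9 (inert)
Total out = 423.5 + 71.33 + 111.9 = 606.7 mol/min.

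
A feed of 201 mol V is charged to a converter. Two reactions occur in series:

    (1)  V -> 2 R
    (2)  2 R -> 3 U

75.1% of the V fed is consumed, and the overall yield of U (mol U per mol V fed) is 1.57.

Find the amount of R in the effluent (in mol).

Conversion of V: V consumed = 1ξ₁ = 0.751 × 201 → ξ₁ = 151 mol.
Yield of U: 3ξ₂ / 201 = 1.57 → ξ₂ = 105.2 mol.
Outlet amounts (n = n₀ + Σ ν·ξ):
  V: 201 − 1(151) = 50.05
  R: 0 + 2(151) − 2(105.2) = 91.52
  U: 0 + 3(105.2) = 315.6

91.5 mol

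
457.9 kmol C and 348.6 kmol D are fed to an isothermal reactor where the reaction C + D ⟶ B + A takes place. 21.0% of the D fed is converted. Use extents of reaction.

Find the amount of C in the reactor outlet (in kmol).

D reacted = 0.21 × 348.6 = 73.21 kmol; ν_D = −1, so ξ = 73.21/1 = 73.21 kmol.
Outlet amounts (n = n₀ + ν ξ):
  C: 457.9 − 1(73.21) = 384.7
  D: 348.6 − 1(73.21) = 275.4
  B: 0 + 1(73.21) = 73.21
  A: 0 + 1(73.21) = 73.21

385 kmol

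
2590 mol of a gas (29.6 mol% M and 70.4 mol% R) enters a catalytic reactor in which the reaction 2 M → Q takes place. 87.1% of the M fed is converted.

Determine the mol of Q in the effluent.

334 mol

M reacted = 0.871 × 766.6 = 667.7 mol; ν_M = −2, so ξ = 667.7/2 = 333.9 mol.
Outlet amounts (n = n₀ + ν ξ):
  M: 766.6 − 2(333.9) = 98.9
  Q: 0 + 1(333.9) = 333.9
  R: 1823 (inert)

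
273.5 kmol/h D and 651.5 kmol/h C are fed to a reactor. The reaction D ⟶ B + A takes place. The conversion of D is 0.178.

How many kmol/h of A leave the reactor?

D reacted = 0.178 × 273.5 = 48.68 kmol/h; ν_D = −1, so ξ = 48.68/1 = 48.68 kmol/h.
Outlet amounts (n = n₀ + ν ξ):
  D: 273.5 − 1(48.68) = 224.8
  B: 0 + 1(48.68) = 48.68
  A: 0 + 1(48.68) = 48.68
  C: 651.5 (inert)

48.7 kmol/h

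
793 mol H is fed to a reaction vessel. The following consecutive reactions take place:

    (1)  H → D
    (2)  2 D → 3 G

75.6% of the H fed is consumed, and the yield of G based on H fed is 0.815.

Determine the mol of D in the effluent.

169 mol

Conversion of H: H consumed = 1ξ₁ = 0.756 × 793 → ξ₁ = 599.5 mol.
Yield of G: 3ξ₂ / 793 = 0.815 → ξ₂ = 215.4 mol.
Outlet amounts (n = n₀ + Σ ν·ξ):
  H: 793 − 1(599.5) = 193.5
  D: 0 + 1(599.5) − 2(215.4) = 168.6
  G: 0 + 3(215.4) = 646.3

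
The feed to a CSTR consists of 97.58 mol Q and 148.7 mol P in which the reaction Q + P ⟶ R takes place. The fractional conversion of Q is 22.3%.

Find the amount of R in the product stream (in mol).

21.8 mol

Q reacted = 0.223 × 97.58 = 21.76 mol; ν_Q = −1, so ξ = 21.76/1 = 21.76 mol.
Outlet amounts (n = n₀ + ν ξ):
  Q: 97.58 − 1(21.76) = 75.82
  P: 148.7 − 1(21.76) = 126.9
  R: 0 + 1(21.76) = 21.76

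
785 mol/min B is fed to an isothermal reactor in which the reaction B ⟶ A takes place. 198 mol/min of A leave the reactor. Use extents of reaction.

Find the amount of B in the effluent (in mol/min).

For A: n = n₀ + 1ξ → 198 = 0 + 1ξ, giving ξ = 198 mol/min.
Outlet amounts (n = n₀ + ν ξ):
  B: 785 − 1(198) = 587
  A: 0 + 1(198) = 198

587 mol/min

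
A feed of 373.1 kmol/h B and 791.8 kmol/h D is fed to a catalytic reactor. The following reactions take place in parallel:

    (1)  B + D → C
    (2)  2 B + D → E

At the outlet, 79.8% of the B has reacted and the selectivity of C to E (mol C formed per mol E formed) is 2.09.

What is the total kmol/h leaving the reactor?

Conversion of B: B consumed = 0.798 × 373.1 = 297.7 kmol/h = 1ξ₁ + 2ξ₂.
Selectivity: 1ξ₁ / (1ξ₂) = 2.09 → ξ₁ = 2.09 ξ₂.
Substitute: (1·2.09 + 2) ξ₂ = 297.7 → ξ₂ = 72.8 kmol/h, ξ₁ = 152.1 kmol/h.
Outlet amounts (n = n₀ + Σ ν·ξ):
  B: 373.1 − 1(152.1) − 2(72.8) = 75.37
  D: 791.8 − 1(152.1) − 1(72.8) = 566.9
  C: 0 + 1(152.1) = 152.1
  E: 0 + 1(72.8) = 72.8
Total out = 75.37 + 566.9 + 152.1 + 72.8 = 867.2 kmol/h.

867 kmol/h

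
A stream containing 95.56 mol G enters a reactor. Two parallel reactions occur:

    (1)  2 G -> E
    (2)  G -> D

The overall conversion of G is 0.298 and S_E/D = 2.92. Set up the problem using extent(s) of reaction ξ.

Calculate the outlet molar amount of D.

Conversion of G: G consumed = 0.298 × 95.56 = 28.48 mol = 2ξ₁ + 1ξ₂.
Selectivity: 1ξ₁ / (1ξ₂) = 2.92 → ξ₁ = 2.92 ξ₂.
Substitute: (2·2.92 + 1) ξ₂ = 28.48 → ξ₂ = 4.163 mol, ξ₁ = 12.16 mol.
Outlet amounts (n = n₀ + Σ ν·ξ):
  G: 95.56 − 2(12.16) − 1(4.163) = 67.08
  E: 0 + 1(12.16) = 12.16
  D: 0 + 1(4.163) = 4.163

4.16 mol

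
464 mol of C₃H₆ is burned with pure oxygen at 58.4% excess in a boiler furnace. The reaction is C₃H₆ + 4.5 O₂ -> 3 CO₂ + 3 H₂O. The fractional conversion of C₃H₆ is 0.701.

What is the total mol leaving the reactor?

3930 mol

Stoichiometric O₂ = 4.5 × 464 = 2088 mol; O₂ fed = 2088 × 1.584 = 3307 mol.
Fuel reacted = 0.701 × 464 → ξ = 325.3 mol.
Outlet (n = n₀ + ν ξ):
  C₃H₆: 464 − 1(325.3) = 138.7
  O₂: 3307 − 4.5(325.3) = 1844
  CO₂: 0 + 3(325.3) = 975.8
  H₂O: 0 + 3(325.3) = 975.8
Total out = 138.7 + 1844 + 975.8 + 975.8 = 3934 mol.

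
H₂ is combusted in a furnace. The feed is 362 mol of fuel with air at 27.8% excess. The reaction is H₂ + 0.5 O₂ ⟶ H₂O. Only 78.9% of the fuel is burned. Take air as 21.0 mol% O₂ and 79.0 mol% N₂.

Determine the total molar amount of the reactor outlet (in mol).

1320 mol

Stoichiometric O₂ = 0.5 × 362 = 181 mol; O₂ fed = 181 × 1.278 = 231.3 mol.
N₂ fed = 231.3 × 79/21 = 870.2 mol.
Fuel reacted = 0.789 × 362 → ξ = 285.6 mol.
Outlet (n = n₀ + ν ξ):
  H₂: 362 − 1(285.6) = 76.38
  O₂: 231.3 − 0.5(285.6) = 88.51
  N₂: 870.2 (inert)
  H₂O: 0 + 1(285.6) = 285.6
Total out = 76.38 + 88.51 + 870.2 + 285.6 = 1321 mol.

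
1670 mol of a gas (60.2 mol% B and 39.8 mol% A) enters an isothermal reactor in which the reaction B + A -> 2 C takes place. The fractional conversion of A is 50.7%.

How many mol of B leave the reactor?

668 mol

A reacted = 0.507 × 664.7 = 337 mol; ν_A = −1, so ξ = 337/1 = 337 mol.
Outlet amounts (n = n₀ + ν ξ):
  B: 1005 − 1(337) = 668.4
  A: 664.7 − 1(337) = 327.7
  C: 0 + 2(337) = 674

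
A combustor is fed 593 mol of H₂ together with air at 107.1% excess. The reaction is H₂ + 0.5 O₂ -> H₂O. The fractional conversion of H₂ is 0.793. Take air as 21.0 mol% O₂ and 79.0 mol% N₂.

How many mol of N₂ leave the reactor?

2310 mol

Stoichiometric O₂ = 0.5 × 593 = 296.5 mol; O₂ fed = 296.5 × 2.071 = 614.1 mol.
N₂ fed = 614.1 × 79/21 = 2310 mol.
Fuel reacted = 0.793 × 593 → ξ = 470.2 mol.
Outlet (n = n₀ + ν ξ):
  H₂: 593 − 1(470.2) = 122.8
  O₂: 614.1 − 0.5(470.2) = 378.9
  N₂: 2310 (inert)
  H₂O: 0 + 1(470.2) = 470.2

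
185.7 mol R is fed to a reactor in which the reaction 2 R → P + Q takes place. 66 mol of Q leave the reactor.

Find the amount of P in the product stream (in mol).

For Q: n = n₀ + 1ξ → 66 = 0 + 1ξ, giving ξ = 66 mol.
Outlet amounts (n = n₀ + ν ξ):
  R: 185.7 − 2(66) = 53.7
  P: 0 + 1(66) = 66
  Q: 0 + 1(66) = 66

66 mol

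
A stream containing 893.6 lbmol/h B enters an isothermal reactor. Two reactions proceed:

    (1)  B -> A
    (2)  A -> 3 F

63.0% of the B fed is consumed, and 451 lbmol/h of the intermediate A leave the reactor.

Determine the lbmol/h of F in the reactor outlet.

Conversion of B: B consumed = 1ξ₁ = 0.63 × 893.6 → ξ₁ = 563 lbmol/h.
A balance: n_A = 0 + 1ξ₁ − 1ξ₂ = 451 → ξ₂ = (1·563 − 451)/1 = 112 lbmol/h.
Outlet amounts (n = n₀ + Σ ν·ξ):
  B: 893.6 − 1(563) = 330.6
  A: 0 + 1(563) − 1(112) = 451
  F: 0 + 3(112) = 335.9

336 lbmol/h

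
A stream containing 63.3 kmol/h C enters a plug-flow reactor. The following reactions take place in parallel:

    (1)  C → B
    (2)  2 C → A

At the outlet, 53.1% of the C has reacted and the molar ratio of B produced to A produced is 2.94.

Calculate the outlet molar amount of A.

6.8 kmol/h

Conversion of C: C consumed = 0.531 × 63.3 = 33.61 kmol/h = 1ξ₁ + 2ξ₂.
Selectivity: 1ξ₁ / (1ξ₂) = 2.94 → ξ₁ = 2.94 ξ₂.
Substitute: (1·2.94 + 2) ξ₂ = 33.61 → ξ₂ = 6.804 kmol/h, ξ₁ = 20 kmol/h.
Outlet amounts (n = n₀ + Σ ν·ξ):
  C: 63.3 − 1(20) − 2(6.804) = 29.69
  B: 0 + 1(20) = 20
  A: 0 + 1(6.804) = 6.804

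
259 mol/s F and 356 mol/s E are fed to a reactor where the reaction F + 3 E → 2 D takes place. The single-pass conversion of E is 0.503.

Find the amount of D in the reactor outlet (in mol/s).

119 mol/s

E reacted = 0.503 × 356 = 179.1 mol/s; ν_E = −3, so ξ = 179.1/3 = 59.69 mol/s.
Outlet amounts (n = n₀ + ν ξ):
  F: 259 − 1(59.69) = 199.3
  E: 356 − 3(59.69) = 176.9
  D: 0 + 2(59.69) = 119.4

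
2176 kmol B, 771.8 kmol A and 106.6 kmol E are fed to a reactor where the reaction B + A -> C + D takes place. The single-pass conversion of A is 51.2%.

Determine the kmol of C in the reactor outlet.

395 kmol

A reacted = 0.512 × 771.8 = 395.2 kmol; ν_A = −1, so ξ = 395.2/1 = 395.2 kmol.
Outlet amounts (n = n₀ + ν ξ):
  B: 2176 − 1(395.2) = 1781
  A: 771.8 − 1(395.2) = 376.6
  C: 0 + 1(395.2) = 395.2
  D: 0 + 1(395.2) = 395.2
  E: 106.6 (inert)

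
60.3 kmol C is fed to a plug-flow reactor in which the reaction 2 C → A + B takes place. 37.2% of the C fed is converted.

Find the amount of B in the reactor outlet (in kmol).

11.2 kmol

C reacted = 0.372 × 60.3 = 22.43 kmol; ν_C = −2, so ξ = 22.43/2 = 11.22 kmol.
Outlet amounts (n = n₀ + ν ξ):
  C: 60.3 − 2(11.22) = 37.87
  A: 0 + 1(11.22) = 11.22
  B: 0 + 1(11.22) = 11.22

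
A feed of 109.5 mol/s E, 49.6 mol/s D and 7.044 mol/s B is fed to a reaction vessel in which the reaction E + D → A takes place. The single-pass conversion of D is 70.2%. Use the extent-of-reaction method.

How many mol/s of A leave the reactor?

D reacted = 0.702 × 49.6 = 34.82 mol/s; ν_D = −1, so ξ = 34.82/1 = 34.82 mol/s.
Outlet amounts (n = n₀ + ν ξ):
  E: 109.5 − 1(34.82) = 74.68
  D: 49.6 − 1(34.82) = 14.78
  A: 0 + 1(34.82) = 34.82
  B: 7.044 (inert)

34.8 mol/s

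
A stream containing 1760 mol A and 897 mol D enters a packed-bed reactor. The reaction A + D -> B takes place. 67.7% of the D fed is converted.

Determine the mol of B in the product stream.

607 mol

D reacted = 0.677 × 897 = 607.3 mol; ν_D = −1, so ξ = 607.3/1 = 607.3 mol.
Outlet amounts (n = n₀ + ν ξ):
  A: 1760 − 1(607.3) = 1153
  D: 897 − 1(607.3) = 289.7
  B: 0 + 1(607.3) = 607.3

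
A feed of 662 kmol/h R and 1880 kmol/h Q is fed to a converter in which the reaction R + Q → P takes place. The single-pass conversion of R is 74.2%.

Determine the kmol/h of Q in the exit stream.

R reacted = 0.742 × 662 = 491.2 kmol/h; ν_R = −1, so ξ = 491.2/1 = 491.2 kmol/h.
Outlet amounts (n = n₀ + ν ξ):
  R: 662 − 1(491.2) = 170.8
  Q: 1880 − 1(491.2) = 1389
  P: 0 + 1(491.2) = 491.2

1390 kmol/h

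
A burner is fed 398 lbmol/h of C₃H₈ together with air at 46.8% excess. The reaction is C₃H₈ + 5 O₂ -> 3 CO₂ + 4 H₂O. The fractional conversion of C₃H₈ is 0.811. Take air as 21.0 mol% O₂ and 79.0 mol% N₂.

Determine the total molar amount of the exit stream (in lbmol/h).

14600 lbmol/h

Stoichiometric O₂ = 5 × 398 = 1990 lbmol/h; O₂ fed = 1990 × 1.468 = 2921 lbmol/h.
N₂ fed = 2921 × 79/21 = 10990 lbmol/h.
Fuel reacted = 0.811 × 398 → ξ = 322.8 lbmol/h.
Outlet (n = n₀ + ν ξ):
  C₃H₈: 398 − 1(322.8) = 75.22
  O₂: 2921 − 5(322.8) = 1307
  N₂: 10990 (inert)
  CO₂: 0 + 3(322.8) = 968.3
  H₂O: 0 + 4(322.8) = 1291
Total out = 75.22 + 1307 + 10990 + 968.3 + 1291 = 14630 lbmol/h.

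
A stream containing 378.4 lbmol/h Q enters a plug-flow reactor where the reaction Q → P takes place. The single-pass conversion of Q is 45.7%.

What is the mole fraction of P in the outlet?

0.457

Q reacted = 0.457 × 378.4 = 172.9 lbmol/h; ν_Q = −1, so ξ = 172.9/1 = 172.9 lbmol/h.
Outlet amounts (n = n₀ + ν ξ):
  Q: 378.4 − 1(172.9) = 205.5
  P: 0 + 1(172.9) = 172.9
Total out = 378.4 lbmol/h; y_P = 172.9 / 378.4 = 0.457.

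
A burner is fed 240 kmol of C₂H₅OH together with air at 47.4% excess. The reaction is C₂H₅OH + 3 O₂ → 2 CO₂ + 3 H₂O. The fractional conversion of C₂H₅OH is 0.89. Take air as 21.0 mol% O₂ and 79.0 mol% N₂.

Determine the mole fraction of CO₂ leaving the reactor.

0.0776

Stoichiometric O₂ = 3 × 240 = 720 kmol; O₂ fed = 720 × 1.474 = 1061 kmol.
N₂ fed = 1061 × 79/21 = 3992 kmol.
Fuel reacted = 0.89 × 240 → ξ = 213.6 kmol.
Outlet (n = n₀ + ν ξ):
  C₂H₅OH: 240 − 1(213.6) = 26.4
  O₂: 1061 − 3(213.6) = 420.5
  N₂: 3992 (inert)
  CO₂: 0 + 2(213.6) = 427.2
  H₂O: 0 + 3(213.6) = 640.8
Total out = 5507 kmol; y_CO₂ = 427.2 / 5507 = 0.07757.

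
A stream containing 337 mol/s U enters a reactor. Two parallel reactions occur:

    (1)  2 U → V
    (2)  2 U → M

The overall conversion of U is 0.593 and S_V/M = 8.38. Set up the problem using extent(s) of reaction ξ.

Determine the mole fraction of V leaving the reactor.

Conversion of U: U consumed = 0.593 × 337 = 199.8 mol/s = 2ξ₁ + 2ξ₂.
Selectivity: 1ξ₁ / (1ξ₂) = 8.38 → ξ₁ = 8.38 ξ₂.
Substitute: (2·8.38 + 2) ξ₂ = 199.8 → ξ₂ = 10.65 mol/s, ξ₁ = 89.27 mol/s.
Outlet amounts (n = n₀ + Σ ν·ξ):
  U: 337 − 2(89.27) − 2(10.65) = 137.2
  V: 0 + 1(89.27) = 89.27
  M: 0 + 1(10.65) = 10.65
Total out = 237.1 mol/s; y_V = 89.27 / 237.1 = 0.3765.

0.377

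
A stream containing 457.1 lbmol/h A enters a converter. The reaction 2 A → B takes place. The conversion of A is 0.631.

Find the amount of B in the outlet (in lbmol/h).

A reacted = 0.631 × 457.1 = 288.4 lbmol/h; ν_A = −2, so ξ = 288.4/2 = 144.2 lbmol/h.
Outlet amounts (n = n₀ + ν ξ):
  A: 457.1 − 2(144.2) = 168.7
  B: 0 + 1(144.2) = 144.2

144 lbmol/h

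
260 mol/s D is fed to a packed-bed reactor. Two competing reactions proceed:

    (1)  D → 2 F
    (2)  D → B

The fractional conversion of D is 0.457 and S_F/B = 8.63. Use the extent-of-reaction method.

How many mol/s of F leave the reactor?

Conversion of D: D consumed = 0.457 × 260 = 118.8 mol/s = 1ξ₁ + 1ξ₂.
Selectivity: 2ξ₁ / (1ξ₂) = 8.63 → ξ₁ = 4.315 ξ₂.
Substitute: (1·4.315 + 1) ξ₂ = 118.8 → ξ₂ = 22.36 mol/s, ξ₁ = 96.46 mol/s.
Outlet amounts (n = n₀ + Σ ν·ξ):
  D: 260 − 1(96.46) − 1(22.36) = 141.2
  F: 0 + 2(96.46) = 192.9
  B: 0 + 1(22.36) = 22.36

193 mol/s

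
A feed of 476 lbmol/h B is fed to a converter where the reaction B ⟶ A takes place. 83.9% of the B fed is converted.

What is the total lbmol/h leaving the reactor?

B reacted = 0.839 × 476 = 399.4 lbmol/h; ν_B = −1, so ξ = 399.4/1 = 399.4 lbmol/h.
Outlet amounts (n = n₀ + ν ξ):
  B: 476 − 1(399.4) = 76.64
  A: 0 + 1(399.4) = 399.4
Total out = 76.64 + 399.4 = 476 lbmol/h.

476 lbmol/h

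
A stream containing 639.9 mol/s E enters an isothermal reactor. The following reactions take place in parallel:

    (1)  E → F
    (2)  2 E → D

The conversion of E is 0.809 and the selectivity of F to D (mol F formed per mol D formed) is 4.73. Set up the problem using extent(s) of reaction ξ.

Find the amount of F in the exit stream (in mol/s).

364 mol/s

Conversion of E: E consumed = 0.809 × 639.9 = 517.7 mol/s = 1ξ₁ + 2ξ₂.
Selectivity: 1ξ₁ / (1ξ₂) = 4.73 → ξ₁ = 4.73 ξ₂.
Substitute: (1·4.73 + 2) ξ₂ = 517.7 → ξ₂ = 76.92 mol/s, ξ₁ = 363.8 mol/s.
Outlet amounts (n = n₀ + Σ ν·ξ):
  E: 639.9 − 1(363.8) − 2(76.92) = 122.2
  F: 0 + 1(363.8) = 363.8
  D: 0 + 1(76.92) = 76.92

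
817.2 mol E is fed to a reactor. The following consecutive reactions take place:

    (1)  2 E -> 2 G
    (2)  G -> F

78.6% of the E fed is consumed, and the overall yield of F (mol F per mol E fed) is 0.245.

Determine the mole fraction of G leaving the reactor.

0.541

Conversion of E: E consumed = 2ξ₁ = 0.786 × 817.2 → ξ₁ = 321.2 mol.
Yield of F: 1ξ₂ / 817.2 = 0.245 → ξ₂ = 200.2 mol.
Outlet amounts (n = n₀ + Σ ν·ξ):
  E: 817.2 − 2(321.2) = 174.9
  G: 0 + 2(321.2) − 1(200.2) = 442.1
  F: 0 + 1(200.2) = 200.2
Total out = 817.2 mol; y_G = 442.1 / 817.2 = 0.541.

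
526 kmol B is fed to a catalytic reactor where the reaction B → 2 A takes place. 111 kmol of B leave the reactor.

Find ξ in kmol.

ξ = 415 kmol

For B: n = n₀ − 1ξ → 111 = 526 − 1ξ, giving ξ = 415 kmol.
Outlet amounts (n = n₀ + ν ξ):
  B: 526 − 1(415) = 111
  A: 0 + 2(415) = 830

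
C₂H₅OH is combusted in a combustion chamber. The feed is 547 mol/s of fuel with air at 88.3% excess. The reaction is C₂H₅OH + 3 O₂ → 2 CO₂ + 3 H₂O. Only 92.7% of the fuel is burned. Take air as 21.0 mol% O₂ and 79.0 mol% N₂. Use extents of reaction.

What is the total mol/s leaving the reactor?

15800 mol/s

Stoichiometric O₂ = 3 × 547 = 1641 mol/s; O₂ fed = 1641 × 1.883 = 3090 mol/s.
N₂ fed = 3090 × 79/21 = 11620 mol/s.
Fuel reacted = 0.927 × 547 → ξ = 507.1 mol/s.
Outlet (n = n₀ + ν ξ):
  C₂H₅OH: 547 − 1(507.1) = 39.93
  O₂: 3090 − 3(507.1) = 1569
  N₂: 11620 (inert)
  CO₂: 0 + 2(507.1) = 1014
  H₂O: 0 + 3(507.1) = 1521
Total out = 39.93 + 1569 + 11620 + 1014 + 1521 = 15770 mol/s.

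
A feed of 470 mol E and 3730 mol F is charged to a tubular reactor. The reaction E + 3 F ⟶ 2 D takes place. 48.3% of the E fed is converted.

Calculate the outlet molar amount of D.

454 mol

E reacted = 0.483 × 470 = 227 mol; ν_E = −1, so ξ = 227/1 = 227 mol.
Outlet amounts (n = n₀ + ν ξ):
  E: 470 − 1(227) = 243
  F: 3730 − 3(227) = 3049
  D: 0 + 2(227) = 454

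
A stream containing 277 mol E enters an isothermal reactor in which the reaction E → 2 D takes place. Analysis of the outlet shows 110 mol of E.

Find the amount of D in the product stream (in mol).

334 mol

For E: n = n₀ − 1ξ → 110 = 277 − 1ξ, giving ξ = 167 mol.
Outlet amounts (n = n₀ + ν ξ):
  E: 277 − 1(167) = 110
  D: 0 + 2(167) = 334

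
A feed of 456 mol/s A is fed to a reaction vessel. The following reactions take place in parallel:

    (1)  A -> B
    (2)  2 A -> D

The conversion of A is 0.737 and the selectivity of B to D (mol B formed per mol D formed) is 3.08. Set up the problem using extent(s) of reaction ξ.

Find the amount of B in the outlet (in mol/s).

204 mol/s

Conversion of A: A consumed = 0.737 × 456 = 336.1 mol/s = 1ξ₁ + 2ξ₂.
Selectivity: 1ξ₁ / (1ξ₂) = 3.08 → ξ₁ = 3.08 ξ₂.
Substitute: (1·3.08 + 2) ξ₂ = 336.1 → ξ₂ = 66.16 mol/s, ξ₁ = 203.8 mol/s.
Outlet amounts (n = n₀ + Σ ν·ξ):
  A: 456 − 1(203.8) − 2(66.16) = 119.9
  B: 0 + 1(203.8) = 203.8
  D: 0 + 1(66.16) = 66.16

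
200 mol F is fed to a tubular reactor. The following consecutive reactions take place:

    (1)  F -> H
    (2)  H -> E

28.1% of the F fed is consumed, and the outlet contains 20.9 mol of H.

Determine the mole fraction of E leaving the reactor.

Conversion of F: F consumed = 1ξ₁ = 0.281 × 200 → ξ₁ = 56.2 mol.
H balance: n_H = 0 + 1ξ₁ − 1ξ₂ = 20.9 → ξ₂ = (1·56.2 − 20.9)/1 = 35.3 mol.
Outlet amounts (n = n₀ + Σ ν·ξ):
  F: 200 − 1(56.2) = 143.8
  H: 0 + 1(56.2) − 1(35.3) = 20.9
  E: 0 + 1(35.3) = 35.3
Total out = 200 mol; y_E = 35.3 / 200 = 0.1765.

0.177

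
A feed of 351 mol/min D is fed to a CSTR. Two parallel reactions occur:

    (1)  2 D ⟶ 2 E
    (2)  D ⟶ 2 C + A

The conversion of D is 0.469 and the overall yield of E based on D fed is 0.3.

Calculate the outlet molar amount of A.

59.3 mol/min

Yield of E: 2ξ₁ / 351 = 0.3 → ξ₁ = 52.65 mol/min.
Conversion of D: 2ξ₁ + 1ξ₂ = 0.469 × 351 = 164.6 → ξ₂ = 59.32 mol/min.
Outlet amounts (n = n₀ + Σ ν·ξ):
  D: 351 − 2(52.65) − 1(59.32) = 186.4
  E: 0 + 2(52.65) = 105.3
  C: 0 + 2(59.32) = 118.6
  A: 0 + 1(59.32) = 59.32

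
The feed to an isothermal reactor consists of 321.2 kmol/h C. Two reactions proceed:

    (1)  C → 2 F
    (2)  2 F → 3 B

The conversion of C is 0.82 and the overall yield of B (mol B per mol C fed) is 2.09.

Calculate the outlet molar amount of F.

Conversion of C: C consumed = 1ξ₁ = 0.82 × 321.2 → ξ₁ = 263.4 kmol/h.
Yield of B: 3ξ₂ / 321.2 = 2.09 → ξ₂ = 223.8 kmol/h.
Outlet amounts (n = n₀ + Σ ν·ξ):
  C: 321.2 − 1(263.4) = 57.82
  F: 0 + 2(263.4) − 2(223.8) = 79.23
  B: 0 + 3(223.8) = 671.3

79.2 kmol/h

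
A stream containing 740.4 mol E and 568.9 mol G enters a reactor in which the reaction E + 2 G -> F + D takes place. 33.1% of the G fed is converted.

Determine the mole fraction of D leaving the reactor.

G reacted = 0.331 × 568.9 = 188.3 mol; ν_G = −2, so ξ = 188.3/2 = 94.15 mol.
Outlet amounts (n = n₀ + ν ξ):
  E: 740.4 − 1(94.15) = 646.2
  G: 568.9 − 2(94.15) = 380.6
  F: 0 + 1(94.15) = 94.15
  D: 0 + 1(94.15) = 94.15
Total out = 1215 mol; y_D = 94.15 / 1215 = 0.07748.

0.0775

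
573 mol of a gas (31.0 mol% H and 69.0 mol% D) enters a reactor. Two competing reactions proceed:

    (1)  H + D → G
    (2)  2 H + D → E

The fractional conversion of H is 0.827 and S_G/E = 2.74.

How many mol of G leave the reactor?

84.9 mol

Conversion of H: H consumed = 0.827 × 177.6 = 146.9 mol = 1ξ₁ + 2ξ₂.
Selectivity: 1ξ₁ / (1ξ₂) = 2.74 → ξ₁ = 2.74 ξ₂.
Substitute: (1·2.74 + 2) ξ₂ = 146.9 → ξ₂ = 30.99 mol, ξ₁ = 84.92 mol.
Outlet amounts (n = n₀ + Σ ν·ξ):
  H: 177.6 − 1(84.92) − 2(30.99) = 30.73
  D: 395.4 − 1(84.92) − 1(30.99) = 279.5
  G: 0 + 1(84.92) = 84.92
  E: 0 + 1(30.99) = 30.99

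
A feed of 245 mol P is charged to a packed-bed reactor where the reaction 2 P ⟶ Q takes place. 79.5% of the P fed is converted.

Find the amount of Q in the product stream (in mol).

P reacted = 0.795 × 245 = 194.8 mol; ν_P = −2, so ξ = 194.8/2 = 97.39 mol.
Outlet amounts (n = n₀ + ν ξ):
  P: 245 − 2(97.39) = 50.22
  Q: 0 + 1(97.39) = 97.39

97.4 mol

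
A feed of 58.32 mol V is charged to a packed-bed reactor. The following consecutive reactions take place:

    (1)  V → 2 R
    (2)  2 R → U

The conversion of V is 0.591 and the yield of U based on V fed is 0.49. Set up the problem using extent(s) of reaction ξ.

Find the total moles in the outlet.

Conversion of V: V consumed = 1ξ₁ = 0.591 × 58.32 → ξ₁ = 34.47 mol.
Yield of U: 1ξ₂ / 58.32 = 0.49 → ξ₂ = 28.58 mol.
Outlet amounts (n = n₀ + Σ ν·ξ):
  V: 58.32 − 1(34.47) = 23.85
  R: 0 + 2(34.47) − 2(28.58) = 11.78
  U: 0 + 1(28.58) = 28.58
Total out = 23.85 + 11.78 + 28.58 = 64.21 mol.

64.2 mol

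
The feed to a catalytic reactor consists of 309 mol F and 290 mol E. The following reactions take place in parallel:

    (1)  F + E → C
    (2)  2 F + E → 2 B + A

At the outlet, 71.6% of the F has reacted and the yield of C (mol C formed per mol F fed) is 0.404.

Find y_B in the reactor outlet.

0.203

Yield of C: 1ξ₁ / 309 = 0.404 → ξ₁ = 124.8 mol.
Conversion of F: 1ξ₁ + 2ξ₂ = 0.716 × 309 = 221.2 → ξ₂ = 48.2 mol.
Outlet amounts (n = n₀ + Σ ν·ξ):
  F: 309 − 1(124.8) − 2(48.2) = 87.76
  E: 290 − 1(124.8) − 1(48.2) = 117
  C: 0 + 1(124.8) = 124.8
  B: 0 + 2(48.2) = 96.41
  A: 0 + 1(48.2) = 48.2
Total out = 474.2 mol; y_B = 96.41 / 474.2 = 0.2033.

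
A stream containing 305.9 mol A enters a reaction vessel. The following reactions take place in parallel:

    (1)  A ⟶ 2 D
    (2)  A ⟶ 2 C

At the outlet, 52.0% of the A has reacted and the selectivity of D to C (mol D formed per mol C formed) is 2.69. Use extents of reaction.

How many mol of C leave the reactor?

86.2 mol

Conversion of A: A consumed = 0.52 × 305.9 = 159.1 mol = 1ξ₁ + 1ξ₂.
Selectivity: 2ξ₁ / (2ξ₂) = 2.69 → ξ₁ = 2.69 ξ₂.
Substitute: (1·2.69 + 1) ξ₂ = 159.1 → ξ₂ = 43.11 mol, ξ₁ = 116 mol.
Outlet amounts (n = n₀ + Σ ν·ξ):
  A: 305.9 − 1(116) − 1(43.11) = 146.8
  D: 0 + 2(116) = 231.9
  C: 0 + 2(43.11) = 86.22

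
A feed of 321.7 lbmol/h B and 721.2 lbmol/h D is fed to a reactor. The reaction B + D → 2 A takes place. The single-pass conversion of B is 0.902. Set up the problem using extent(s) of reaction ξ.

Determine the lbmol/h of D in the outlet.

431 lbmol/h

B reacted = 0.902 × 321.7 = 290.2 lbmol/h; ν_B = −1, so ξ = 290.2/1 = 290.2 lbmol/h.
Outlet amounts (n = n₀ + ν ξ):
  B: 321.7 − 1(290.2) = 31.53
  D: 721.2 − 1(290.2) = 431
  A: 0 + 2(290.2) = 580.3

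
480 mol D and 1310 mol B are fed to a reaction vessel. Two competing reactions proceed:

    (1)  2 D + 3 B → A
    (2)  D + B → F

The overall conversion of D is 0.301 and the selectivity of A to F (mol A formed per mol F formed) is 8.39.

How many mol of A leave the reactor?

68.2 mol

Conversion of D: D consumed = 0.301 × 480 = 144.5 mol = 2ξ₁ + 1ξ₂.
Selectivity: 1ξ₁ / (1ξ₂) = 8.39 → ξ₁ = 8.39 ξ₂.
Substitute: (2·8.39 + 1) ξ₂ = 144.5 → ξ₂ = 8.126 mol, ξ₁ = 68.18 mol.
Outlet amounts (n = n₀ + Σ ν·ξ):
  D: 480 − 2(68.18) − 1(8.126) = 335.5
  B: 1310 − 3(68.18) − 1(8.126) = 1097
  A: 0 + 1(68.18) = 68.18
  F: 0 + 1(8.126) = 8.126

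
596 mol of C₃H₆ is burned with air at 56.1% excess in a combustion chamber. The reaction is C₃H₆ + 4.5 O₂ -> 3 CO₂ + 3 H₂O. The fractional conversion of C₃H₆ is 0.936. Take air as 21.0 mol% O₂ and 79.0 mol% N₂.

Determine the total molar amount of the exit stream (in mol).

Stoichiometric O₂ = 4.5 × 596 = 2682 mol; O₂ fed = 2682 × 1.561 = 4187 mol.
N₂ fed = 4187 × 79/21 = 15750 mol.
Fuel reacted = 0.936 × 596 → ξ = 557.9 mol.
Outlet (n = n₀ + ν ξ):
  C₃H₆: 596 − 1(557.9) = 38.14
  O₂: 4187 − 4.5(557.9) = 1676
  N₂: 15750 (inert)
  CO₂: 0 + 3(557.9) = 1674
  H₂O: 0 + 3(557.9) = 1674
Total out = 38.14 + 1676 + 15750 + 1674 + 1674 = 20810 mol.

20800 mol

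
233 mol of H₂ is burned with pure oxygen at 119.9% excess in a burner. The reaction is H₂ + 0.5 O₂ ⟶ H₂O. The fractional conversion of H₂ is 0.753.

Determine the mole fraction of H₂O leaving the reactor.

Stoichiometric O₂ = 0.5 × 233 = 116.5 mol; O₂ fed = 116.5 × 2.199 = 256.2 mol.
Fuel reacted = 0.753 × 233 → ξ = 175.4 mol.
Outlet (n = n₀ + ν ξ):
  H₂: 233 − 1(175.4) = 57.55
  O₂: 256.2 − 0.5(175.4) = 168.5
  H₂O: 0 + 1(175.4) = 175.4
Total out = 401.5 mol; y_H₂O = 175.4 / 401.5 = 0.437.

0.437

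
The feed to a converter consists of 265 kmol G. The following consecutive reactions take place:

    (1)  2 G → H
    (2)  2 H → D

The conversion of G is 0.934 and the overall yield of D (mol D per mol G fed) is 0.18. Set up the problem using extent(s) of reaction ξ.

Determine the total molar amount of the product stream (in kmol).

93.5 kmol

Conversion of G: G consumed = 2ξ₁ = 0.934 × 265 → ξ₁ = 123.8 kmol.
Yield of D: 1ξ₂ / 265 = 0.18 → ξ₂ = 47.7 kmol.
Outlet amounts (n = n₀ + Σ ν·ξ):
  G: 265 − 2(123.8) = 17.49
  H: 0 + 1(123.8) − 2(47.7) = 28.36
  D: 0 + 1(47.7) = 47.7
Total out = 17.49 + 28.36 + 47.7 = 93.54 kmol.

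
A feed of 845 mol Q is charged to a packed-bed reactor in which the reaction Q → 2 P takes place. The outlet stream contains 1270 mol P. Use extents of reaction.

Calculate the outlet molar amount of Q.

210 mol

For P: n = n₀ + 2ξ → 1270 = 0 + 2ξ, giving ξ = 635 mol.
Outlet amounts (n = n₀ + ν ξ):
  Q: 845 − 1(635) = 210
  P: 0 + 2(635) = 1270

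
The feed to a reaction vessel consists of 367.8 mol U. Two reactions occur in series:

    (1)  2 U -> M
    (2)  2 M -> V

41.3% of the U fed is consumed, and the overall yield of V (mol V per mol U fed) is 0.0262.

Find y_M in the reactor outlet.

Conversion of U: U consumed = 2ξ₁ = 0.413 × 367.8 → ξ₁ = 75.95 mol.
Yield of V: 1ξ₂ / 367.8 = 0.0262 → ξ₂ = 9.636 mol.
Outlet amounts (n = n₀ + Σ ν·ξ):
  U: 367.8 − 2(75.95) = 215.9
  M: 0 + 1(75.95) − 2(9.636) = 56.68
  V: 0 + 1(9.636) = 9.636
Total out = 282.2 mol; y_M = 56.68 / 282.2 = 0.2008.

0.201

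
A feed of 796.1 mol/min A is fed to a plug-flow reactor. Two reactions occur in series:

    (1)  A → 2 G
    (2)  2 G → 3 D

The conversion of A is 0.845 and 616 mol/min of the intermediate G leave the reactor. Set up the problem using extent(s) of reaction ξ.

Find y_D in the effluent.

Conversion of A: A consumed = 1ξ₁ = 0.845 × 796.1 → ξ₁ = 672.7 mol/min.
G balance: n_G = 0 + 2ξ₁ − 2ξ₂ = 616 → ξ₂ = (2·672.7 − 616)/2 = 364.7 mol/min.
Outlet amounts (n = n₀ + Σ ν·ξ):
  A: 796.1 − 1(672.7) = 123.4
  G: 0 + 2(672.7) − 2(364.7) = 616
  D: 0 + 3(364.7) = 1094
Total out = 1834 mol/min; y_D = 1094 / 1834 = 0.5967.

0.597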